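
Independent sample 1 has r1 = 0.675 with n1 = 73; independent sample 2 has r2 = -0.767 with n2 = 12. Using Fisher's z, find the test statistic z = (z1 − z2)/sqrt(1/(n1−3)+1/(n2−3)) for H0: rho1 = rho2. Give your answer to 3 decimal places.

5.176

z1 = atanh(0.675) = 0.819872,  z2 = atanh(-0.767) = -1.013000
SE = √(1/(n1−3) + 1/(n2−3)) = √(1/70 + 1/9) = √(0.0142857 + 0.1111111) = √0.1253968 = 0.354114
z = (z1 − z2)/SE = (0.819872 − (-1.013000)) / 0.354114 = 1.832872 / 0.354114 = 5.176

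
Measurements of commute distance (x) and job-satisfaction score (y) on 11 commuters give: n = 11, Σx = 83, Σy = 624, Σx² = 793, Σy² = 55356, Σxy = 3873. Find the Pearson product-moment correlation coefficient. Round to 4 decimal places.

Numerator: nΣxy − (Σx)(Σy) = 11·3873 − (83)(624) = -9189
Denominator: √[(nΣx²−(Σx)²)(nΣy²−(Σy)²)]
  nΣx²−(Σx)² = 11·793 − 6889 = 1834;  nΣy²−(Σy)² = 11·55356 − 389376 = 219540
  √(1834·219540) = √402636360 = 20065.8008
r = -9189 / 20065.8008 = -0.4579

-0.4579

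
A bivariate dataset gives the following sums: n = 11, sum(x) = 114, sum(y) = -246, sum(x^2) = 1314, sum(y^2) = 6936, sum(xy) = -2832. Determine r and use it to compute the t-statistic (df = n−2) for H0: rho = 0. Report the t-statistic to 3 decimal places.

-2.552

Numerator: nΣxy − (Σx)(Σy) = 11·(-2832) − (114)(-246) = -3108
Denominator: √[(nΣx²−(Σx)²)(nΣy²−(Σy)²)]
  nΣx²−(Σx)² = 11·1314 − 12996 = 1458;  nΣy²−(Σy)² = 11·6936 − 60516 = 15780
  √(1458·15780) = √23007240 = 4796.5863
r = -3108 / 4796.5863 = -0.6480
t = r·√(n−2)/√(1−r²) = -0.6480·√9 / √(1−0.419904) = -1.944000 / 0.761640 = -2.552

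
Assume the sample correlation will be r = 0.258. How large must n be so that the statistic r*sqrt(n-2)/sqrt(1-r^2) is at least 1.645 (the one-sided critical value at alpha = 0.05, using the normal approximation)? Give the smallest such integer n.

Need r·√(n−2)/√(1−r²) ≥ 1.645
√(n−2) ≥ 1.645·√(1−0.066564) / 0.258 = 1.645·0.966145 / 0.258 = 6.1601
n−2 ≥ 37.9468  ⇒  n ≥ 39.9468
Smallest integer n = 40

40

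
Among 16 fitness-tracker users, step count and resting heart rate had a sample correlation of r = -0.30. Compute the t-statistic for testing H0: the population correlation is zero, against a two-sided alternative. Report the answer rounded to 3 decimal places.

1 − r² = 1 − 0.0900 = 0.9100;  √(1−r²) = 0.953939
√(n−2) = √14 = 3.741657
t = r·√(n−2)/√(1−r²) = -0.30 · 3.741657 / 0.953939 = -1.177

-1.177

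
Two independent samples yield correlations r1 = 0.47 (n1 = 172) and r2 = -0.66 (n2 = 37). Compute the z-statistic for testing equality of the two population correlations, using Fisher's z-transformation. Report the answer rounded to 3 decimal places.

6.932

z1 = atanh(0.47) = 0.510070,  z2 = atanh(-0.66) = -0.792814
SE = √(1/(n1−3) + 1/(n2−3)) = √(1/169 + 1/34) = √(0.0059172 + 0.0294118) = √0.0353290 = 0.187960
z = (z1 − z2)/SE = (0.510070 − (-0.792814)) / 0.187960 = 1.302884 / 0.187960 = 6.932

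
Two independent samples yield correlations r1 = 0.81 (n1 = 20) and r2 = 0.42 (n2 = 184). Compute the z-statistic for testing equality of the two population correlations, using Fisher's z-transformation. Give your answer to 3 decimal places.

Fisher z-transforms: z1 = atanh(0.81) = 1.127029, z2 = atanh(0.42) = 0.447692; difference d = 0.679337
Var(d) = 1/17 + 1/181 = 0.0588235 + 0.0055249 = 0.0643484
z = d/√Var(d) = 0.679337 / √0.0643484 = 0.679337 / 0.253670 = 2.678

2.678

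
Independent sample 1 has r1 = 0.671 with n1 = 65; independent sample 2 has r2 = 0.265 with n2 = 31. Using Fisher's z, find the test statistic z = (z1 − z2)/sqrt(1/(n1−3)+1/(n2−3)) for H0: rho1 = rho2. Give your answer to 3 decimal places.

z1 = atanh(0.671) = 0.812560,  z2 = atanh(0.265) = 0.271478
SE = √(1/(n1−3) + 1/(n2−3)) = √(1/62 + 1/28) = √(0.0161290 + 0.0357143) = √0.0518433 = 0.227691
z = (z1 − z2)/SE = (0.812560 − 0.271478) / 0.227691 = 0.541082 / 0.227691 = 2.376

2.376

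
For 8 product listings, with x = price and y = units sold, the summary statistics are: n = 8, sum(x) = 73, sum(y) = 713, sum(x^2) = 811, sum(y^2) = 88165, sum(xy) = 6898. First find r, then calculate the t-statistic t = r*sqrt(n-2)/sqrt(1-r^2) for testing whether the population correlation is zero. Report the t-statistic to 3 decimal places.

Numerator: nΣxy − (Σx)(Σy) = 8·6898 − (73)(713) = 3135
Denominator: √[(nΣx²−(Σx)²)(nΣy²−(Σy)²)]
  nΣx²−(Σx)² = 8·811 − 5329 = 1159;  nΣy²−(Σy)² = 8·88165 − 508369 = 196951
  √(1159·196951) = √228266209 = 15108.4814
r = 3135 / 15108.4814 = 0.2075
t = r·√(n−2)/√(1−r²) = 0.2075·√6 / √(1−0.043056) = 0.508269 / 0.978235 = 0.520

0.520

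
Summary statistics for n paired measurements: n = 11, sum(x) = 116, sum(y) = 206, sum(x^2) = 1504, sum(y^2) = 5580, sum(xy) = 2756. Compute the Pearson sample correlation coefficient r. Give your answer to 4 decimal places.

Numerator: nΣxy − (Σx)(Σy) = 11·2756 − (116)(206) = 6420
Denominator: √[(nΣx²−(Σx)²)(nΣy²−(Σy)²)]
  nΣx²−(Σx)² = 11·1504 − 13456 = 3088;  nΣy²−(Σy)² = 11·5580 − 42436 = 18944
  √(3088·18944) = √58499072 = 7648.4686
r = 6420 / 7648.4686 = 0.8394

0.8394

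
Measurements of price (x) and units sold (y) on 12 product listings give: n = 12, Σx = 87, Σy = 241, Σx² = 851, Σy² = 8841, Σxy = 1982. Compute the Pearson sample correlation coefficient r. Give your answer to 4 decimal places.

S_xy = nΣxy − ΣxΣy = 12·1982 − 87·241 = 23784 − 20967 = 2817
S_xx = nΣx² − (Σx)² = 12·851 − 87² = 10212 − 7569 = 2643
S_yy = nΣy² − (Σy)² = 12·8841 − 241² = 106092 − 58081 = 48011
r = S_xy / √(S_xx·S_yy) = 2817 / √(2643·48011) = 2817 / √126893073 = 2817 / 11264.6826 = 0.2501

0.2501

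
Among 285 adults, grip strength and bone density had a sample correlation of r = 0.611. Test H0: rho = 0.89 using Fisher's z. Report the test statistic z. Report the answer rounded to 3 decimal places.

-11.947

z_r = atanh(0.611) = 0.710516,  z_0 = atanh(0.89) = 1.421926
SE = 1/√(n−3) = 1/√282 = 0.059549
z = (z_r − z_0)/SE = (0.710516 − 1.421926) / 0.059549 = -0.711410 / 0.059549 = -11.947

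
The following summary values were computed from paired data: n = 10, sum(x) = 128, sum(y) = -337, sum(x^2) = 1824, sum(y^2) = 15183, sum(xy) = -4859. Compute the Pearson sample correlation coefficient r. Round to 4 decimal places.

-0.6472

Numerator: nΣxy − (Σx)(Σy) = 10·(-4859) − (128)(-337) = -5454
Denominator: √[(nΣx²−(Σx)²)(nΣy²−(Σy)²)]
  nΣx²−(Σx)² = 10·1824 − 16384 = 1856;  nΣy²−(Σy)² = 10·15183 − 113569 = 38261
  √(1856·38261) = √71012416 = 8426.8865
r = -5454 / 8426.8865 = -0.6472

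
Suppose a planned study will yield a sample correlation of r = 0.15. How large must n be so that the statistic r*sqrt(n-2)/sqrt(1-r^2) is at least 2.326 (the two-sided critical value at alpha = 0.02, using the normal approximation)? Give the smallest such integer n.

238

r√(n−2)/√(1−r²) ≥ 2.326  ⇔  n−2 ≥ (2.326)²·(1−r²)/r²
(1−r²)/r² = (1−0.0225)/0.0225 = 43.4444
n ≥ 2 + 5.410276·43.4444 = 2 + 235.0462 = 237.0462
⌈237.0462⌉ = 238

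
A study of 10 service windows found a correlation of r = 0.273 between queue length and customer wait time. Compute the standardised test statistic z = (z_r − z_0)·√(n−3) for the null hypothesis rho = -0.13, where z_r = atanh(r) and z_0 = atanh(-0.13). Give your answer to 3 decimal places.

z_r = atanh(0.273) = 0.280103,  z_0 = atanh(-0.13) = -0.130740
SE = 1/√(n−3) = 1/√7 = 0.377964
z = (z_r − z_0)/SE = (0.280103 − (-0.130740)) / 0.377964 = 0.410843 / 0.377964 = 1.087

1.087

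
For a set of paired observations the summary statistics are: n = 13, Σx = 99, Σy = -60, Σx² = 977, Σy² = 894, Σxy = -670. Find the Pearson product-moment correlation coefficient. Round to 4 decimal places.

S_xy = nΣxy − ΣxΣy = 13·(-670) − 99·(-60) = -8710 − (-5940) = -2770
S_xx = nΣx² − (Σx)² = 13·977 − 99² = 12701 − 9801 = 2900
S_yy = nΣy² − (Σy)² = 13·894 − (-60)² = 11622 − 3600 = 8022
r = S_xy / √(S_xx·S_yy) = -2770 / √(2900·8022) = -2770 / √23263800 = -2770 / 4823.2562 = -0.5743

-0.5743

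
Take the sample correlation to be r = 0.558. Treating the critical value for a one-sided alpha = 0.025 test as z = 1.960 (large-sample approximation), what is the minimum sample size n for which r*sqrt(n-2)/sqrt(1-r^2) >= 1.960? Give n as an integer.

11

Need r·√(n−2)/√(1−r²) ≥ 1.960
√(n−2) ≥ 1.960·√(1−0.311364) / 0.558 = 1.960·0.829841 / 0.558 = 2.9149
n−2 ≥ 8.4966  ⇒  n ≥ 10.4966
Smallest integer n = 11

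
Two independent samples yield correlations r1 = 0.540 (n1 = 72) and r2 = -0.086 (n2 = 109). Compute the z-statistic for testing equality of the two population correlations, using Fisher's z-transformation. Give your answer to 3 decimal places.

4.463

z1 = atanh(0.540) = 0.604156,  z2 = atanh(-0.086) = -0.086213
SE = √(1/(n1−3) + 1/(n2−3)) = √(1/69 + 1/106) = √(0.0144928 + 0.0094340) = √0.0239268 = 0.154683
z = (z1 − z2)/SE = (0.604156 − (-0.086213)) / 0.154683 = 0.690369 / 0.154683 = 4.463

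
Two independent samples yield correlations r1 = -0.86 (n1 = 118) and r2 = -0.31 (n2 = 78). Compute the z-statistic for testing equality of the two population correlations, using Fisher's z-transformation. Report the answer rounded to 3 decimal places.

Fisher z-transforms: z1 = atanh(-0.86) = -1.293345, z2 = atanh(-0.31) = -0.320545; difference d = -0.972800
Var(d) = 1/115 + 1/75 = 0.0086957 + 0.0133333 = 0.0220290
z = d/√Var(d) = -0.972800 / √0.0220290 = -0.972800 / 0.148422 = -6.554

-6.554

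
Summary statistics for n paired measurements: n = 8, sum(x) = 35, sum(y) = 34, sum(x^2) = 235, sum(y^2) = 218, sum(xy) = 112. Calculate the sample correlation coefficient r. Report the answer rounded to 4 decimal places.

-0.4737

S_xy = nΣxy − ΣxΣy = 8·112 − 35·34 = 896 − 1190 = -294
S_xx = nΣx² − (Σx)² = 8·235 − 35² = 1880 − 1225 = 655
S_yy = nΣy² − (Σy)² = 8·218 − 34² = 1744 − 1156 = 588
r = S_xy / √(S_xx·S_yy) = -294 / √(655·588) = -294 / √385140 = -294 / 620.5965 = -0.4737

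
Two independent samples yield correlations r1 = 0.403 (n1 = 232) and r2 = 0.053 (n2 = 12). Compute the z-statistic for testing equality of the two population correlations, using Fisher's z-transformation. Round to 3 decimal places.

1.101

z1 = atanh(0.403) = 0.427225,  z2 = atanh(0.053) = 0.053050
SE = √(1/(n1−3) + 1/(n2−3)) = √(1/229 + 1/9) = √(0.0043668 + 0.1111111) = √0.1154779 = 0.339820
z = (z1 − z2)/SE = (0.427225 − 0.053050) / 0.339820 = 0.374175 / 0.339820 = 1.101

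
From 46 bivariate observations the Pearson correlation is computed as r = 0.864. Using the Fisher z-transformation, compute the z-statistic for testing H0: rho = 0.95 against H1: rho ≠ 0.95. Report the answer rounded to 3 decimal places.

-3.429

z_r = atanh(0.864) = 1.308913,  z_0 = atanh(0.95) = 1.831781
SE = 1/√(n−3) = 1/√43 = 0.152499
z = (z_r − z_0)/SE = (1.308913 − 1.831781) / 0.152499 = -0.522868 / 0.152499 = -3.429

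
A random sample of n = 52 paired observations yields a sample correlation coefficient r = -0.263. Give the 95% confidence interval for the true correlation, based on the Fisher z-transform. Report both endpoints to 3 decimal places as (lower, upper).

(-0.500, 0.011)

Fisher z: z_r = atanh(r) = ½·ln((1+(-0.263))/(1−(-0.263))) = -0.269329
SE(z) = 1/√(n−3) = 1/√49 = 0.142857
95% ⇒ z* = 1.960; margin = 1.960·0.142857 = 0.280000
CI on z-scale: (-0.549329, 0.010671)
Back-transform: tanh(-0.549329) = -0.500017, tanh(0.010671) = 0.010671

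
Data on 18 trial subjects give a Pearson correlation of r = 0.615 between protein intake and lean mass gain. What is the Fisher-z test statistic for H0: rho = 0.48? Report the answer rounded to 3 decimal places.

0.751

z_r = atanh(0.615) = 0.716923,  z_0 = atanh(0.48) = 0.522984
SE = 1/√(n−3) = 1/√15 = 0.258199
z = (z_r − z_0)/SE = (0.716923 − 0.522984) / 0.258199 = 0.193939 / 0.258199 = 0.751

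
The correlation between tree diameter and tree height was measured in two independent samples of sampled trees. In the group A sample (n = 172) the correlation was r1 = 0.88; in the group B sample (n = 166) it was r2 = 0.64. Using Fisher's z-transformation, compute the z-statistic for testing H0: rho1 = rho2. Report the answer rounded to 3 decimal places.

5.626

Fisher z-transforms: z1 = atanh(0.88) = 1.375768, z2 = atanh(0.64) = 0.758174; difference d = 0.617594
Var(d) = 1/169 + 1/163 = 0.0059172 + 0.0061350 = 0.0120522
z = d/√Var(d) = 0.617594 / √0.0120522 = 0.617594 / 0.109783 = 5.626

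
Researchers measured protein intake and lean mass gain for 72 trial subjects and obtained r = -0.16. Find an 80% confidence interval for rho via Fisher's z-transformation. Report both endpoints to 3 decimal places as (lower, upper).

z_r = atanh(-0.16) = -0.161387;  SE = 1/√(n−3) = 1/√69 = 0.120386
z-limits: -0.161387 ± 1.282·0.120386 = -0.161387 ± 0.154335 = [-0.315722, -0.007052]
ρ-limits: (tanh -0.315722, tanh -0.007052) = (-0.306, -0.007)

(-0.306, -0.007)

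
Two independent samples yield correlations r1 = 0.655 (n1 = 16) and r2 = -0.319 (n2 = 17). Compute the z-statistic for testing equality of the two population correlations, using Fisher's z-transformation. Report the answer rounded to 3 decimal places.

2.894

Fisher z-transforms: z1 = atanh(0.655) = 0.784006, z2 = atanh(-0.319) = -0.330533; difference d = 1.114539
Var(d) = 1/13 + 1/14 = 0.0769231 + 0.0714286 = 0.1483517
z = d/√Var(d) = 1.114539 / √0.1483517 = 1.114539 / 0.385165 = 2.894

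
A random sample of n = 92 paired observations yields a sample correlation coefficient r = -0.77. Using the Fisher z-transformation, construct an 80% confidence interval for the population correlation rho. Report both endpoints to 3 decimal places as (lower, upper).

z_r = atanh(-0.77) = -1.020328;  SE = 1/√(n−3) = 1/√89 = 0.106000
z-limits: -1.020328 ± 1.282·0.106000 = -1.020328 ± 0.135892 = [-1.156220, -0.884436]
ρ-limits: (tanh -1.156220, tanh -0.884436) = (-0.820, -0.709)

(-0.820, -0.709)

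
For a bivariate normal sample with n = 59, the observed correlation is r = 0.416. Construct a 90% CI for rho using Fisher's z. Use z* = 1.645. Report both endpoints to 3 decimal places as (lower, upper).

(0.219, 0.580)

z_r = atanh(0.416) = 0.442845;  SE = 1/√(n−3) = 1/√56 = 0.133631
z-limits: 0.442845 ± 1.645·0.133631 = 0.442845 ± 0.219823 = [0.223022, 0.662668]
ρ-limits: (tanh 0.223022, tanh 0.662668) = (0.219, 0.580)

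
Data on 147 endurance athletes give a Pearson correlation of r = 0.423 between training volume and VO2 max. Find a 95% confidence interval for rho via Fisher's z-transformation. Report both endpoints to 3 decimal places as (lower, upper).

(0.280, 0.547)

z_r = atanh(0.423) = 0.451340;  SE = 1/√(n−3) = 1/√144 = 0.083333
z-limits: 0.451340 ± 1.960·0.083333 = 0.451340 ± 0.163333 = [0.288007, 0.614673]
ρ-limits: (tanh 0.288007, tanh 0.614673) = (0.280, 0.547)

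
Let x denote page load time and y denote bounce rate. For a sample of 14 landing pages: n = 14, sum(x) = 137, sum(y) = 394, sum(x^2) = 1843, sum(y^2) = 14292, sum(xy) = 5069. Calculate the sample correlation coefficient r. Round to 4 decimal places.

S_xy = nΣxy − ΣxΣy = 14·5069 − 137·394 = 70966 − 53978 = 16988
S_xx = nΣx² − (Σx)² = 14·1843 − 137² = 25802 − 18769 = 7033
S_yy = nΣy² − (Σy)² = 14·14292 − 394² = 200088 − 155236 = 44852
r = S_xy / √(S_xx·S_yy) = 16988 / √(7033·44852) = 16988 / √315444116 = 16988 / 17760.7465 = 0.9565

0.9565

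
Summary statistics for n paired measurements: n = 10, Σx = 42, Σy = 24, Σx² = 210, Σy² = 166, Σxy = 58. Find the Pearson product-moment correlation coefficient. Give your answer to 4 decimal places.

-0.7092

Numerator: nΣxy − (Σx)(Σy) = 10·58 − (42)(24) = -428
Denominator: √[(nΣx²−(Σx)²)(nΣy²−(Σy)²)]
  nΣx²−(Σx)² = 10·210 − 1764 = 336;  nΣy²−(Σy)² = 10·166 − 576 = 1084
  √(336·1084) = √364224 = 603.5097
r = -428 / 603.5097 = -0.7092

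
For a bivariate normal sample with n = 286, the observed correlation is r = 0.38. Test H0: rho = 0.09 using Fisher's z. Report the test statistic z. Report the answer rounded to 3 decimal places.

5.212

z_r = atanh(0.38) = 0.400060,  z_0 = atanh(0.09) = 0.090244
SE = 1/√(n−3) = 1/√283 = 0.059444
z = (z_r − z_0)/SE = (0.400060 − 0.090244) / 0.059444 = 0.309816 / 0.059444 = 5.212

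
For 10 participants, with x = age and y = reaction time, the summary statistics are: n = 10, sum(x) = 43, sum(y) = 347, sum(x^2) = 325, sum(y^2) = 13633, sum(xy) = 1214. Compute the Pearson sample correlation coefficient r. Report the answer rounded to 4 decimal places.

S_xy = nΣxy − ΣxΣy = 10·1214 − 43·347 = 12140 − 14921 = -2781
S_xx = nΣx² − (Σx)² = 10·325 − 43² = 3250 − 1849 = 1401
S_yy = nΣy² − (Σy)² = 10·13633 − 347² = 136330 − 120409 = 15921
r = S_xy / √(S_xx·S_yy) = -2781 / √(1401·15921) = -2781 / √22305321 = -2781 / 4722.8509 = -0.5888

-0.5888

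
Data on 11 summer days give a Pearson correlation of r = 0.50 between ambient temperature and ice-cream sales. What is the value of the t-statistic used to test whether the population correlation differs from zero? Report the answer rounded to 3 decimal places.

1 − r² = 1 − 0.2500 = 0.7500;  √(1−r²) = 0.866025
√(n−2) = √9 = 3.000000
t = r·√(n−2)/√(1−r²) = 0.50 · 3.000000 / 0.866025 = 1.732

1.732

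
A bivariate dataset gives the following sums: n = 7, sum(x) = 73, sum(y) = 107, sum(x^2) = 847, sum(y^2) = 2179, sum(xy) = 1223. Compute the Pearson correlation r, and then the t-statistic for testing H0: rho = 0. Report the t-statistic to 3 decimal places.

1.279

S_xy = nΣxy − ΣxΣy = 7·1223 − 73·107 = 8561 − 7811 = 750
S_xx = nΣx² − (Σx)² = 7·847 − 73² = 5929 − 5329 = 600
S_yy = nΣy² − (Σy)² = 7·2179 − 107² = 15253 − 11449 = 3804
r = S_xy / √(S_xx·S_yy) = 750 / √(600·3804) = 750 / √2282400 = 750 / 1510.7614 = 0.4964
t = r·√(n−2)/√(1−r²) = 0.4964·√5 / √(1−0.246413) = 1.109984 / 0.868094 = 1.279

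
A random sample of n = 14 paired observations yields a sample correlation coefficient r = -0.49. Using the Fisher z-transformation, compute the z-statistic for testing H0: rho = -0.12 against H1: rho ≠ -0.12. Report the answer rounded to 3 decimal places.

z_r = atanh(-0.49) = -0.536060,  z_0 = atanh(-0.12) = -0.120581
SE = 1/√(n−3) = 1/√11 = 0.301511
z = (z_r − z_0)/SE = (-0.536060 − (-0.120581)) / 0.301511 = -0.415479 / 0.301511 = -1.378

-1.378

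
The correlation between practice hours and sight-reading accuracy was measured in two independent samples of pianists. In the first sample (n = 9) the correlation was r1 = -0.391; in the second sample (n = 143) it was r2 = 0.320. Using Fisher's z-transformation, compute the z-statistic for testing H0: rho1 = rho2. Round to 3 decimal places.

-1.786

z1 = atanh(-0.391) = -0.412980,  z2 = atanh(0.320) = 0.331647
SE = √(1/(n1−3) + 1/(n2−3)) = √(1/6 + 1/140) = √(0.1666667 + 0.0071429) = √0.1738096 = 0.416905
z = (z1 − z2)/SE = (-0.412980 − 0.331647) / 0.416905 = -0.744627 / 0.416905 = -1.786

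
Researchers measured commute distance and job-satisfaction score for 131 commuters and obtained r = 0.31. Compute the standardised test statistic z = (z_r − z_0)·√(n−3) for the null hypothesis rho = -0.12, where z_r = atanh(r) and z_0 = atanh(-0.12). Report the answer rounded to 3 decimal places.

z_r = atanh(0.31) = 0.320545,  z_0 = atanh(-0.12) = -0.120581
SE = 1/√(n−3) = 1/√128 = 0.088388
z = (z_r − z_0)/SE = (0.320545 − (-0.120581)) / 0.088388 = 0.441126 / 0.088388 = 4.991

4.991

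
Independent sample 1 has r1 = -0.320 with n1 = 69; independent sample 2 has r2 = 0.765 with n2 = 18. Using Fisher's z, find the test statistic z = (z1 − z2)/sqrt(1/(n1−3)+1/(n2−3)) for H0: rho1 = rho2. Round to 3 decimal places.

-4.684

Fisher z-transforms: z1 = atanh(-0.320) = -0.331647, z2 = atanh(0.765) = 1.008160; difference d = -1.339807
Var(d) = 1/66 + 1/15 = 0.0151515 + 0.0666667 = 0.0818182
z = d/√Var(d) = -1.339807 / √0.0818182 = -1.339807 / 0.286039 = -4.684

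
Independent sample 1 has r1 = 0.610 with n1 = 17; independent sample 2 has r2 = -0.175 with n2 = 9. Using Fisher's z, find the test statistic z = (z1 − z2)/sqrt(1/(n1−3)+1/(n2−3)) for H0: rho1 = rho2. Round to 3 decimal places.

z1 = atanh(0.610) = 0.708921,  z2 = atanh(-0.175) = -0.176820
SE = √(1/(n1−3) + 1/(n2−3)) = √(1/14 + 1/6) = √(0.0714286 + 0.1666667) = √0.2380953 = 0.487950
z = (z1 − z2)/SE = (0.708921 − (-0.176820)) / 0.487950 = 0.885741 / 0.487950 = 1.815

1.815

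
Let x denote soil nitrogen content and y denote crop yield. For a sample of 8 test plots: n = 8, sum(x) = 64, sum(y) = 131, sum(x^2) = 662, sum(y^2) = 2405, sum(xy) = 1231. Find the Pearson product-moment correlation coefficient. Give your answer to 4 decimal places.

0.9269

Numerator: nΣxy − (Σx)(Σy) = 8·1231 − (64)(131) = 1464
Denominator: √[(nΣx²−(Σx)²)(nΣy²−(Σy)²)]
  nΣx²−(Σx)² = 8·662 − 4096 = 1200;  nΣy²−(Σy)² = 8·2405 − 17161 = 2079
  √(1200·2079) = √2494800 = 1579.4936
r = 1464 / 1579.4936 = 0.9269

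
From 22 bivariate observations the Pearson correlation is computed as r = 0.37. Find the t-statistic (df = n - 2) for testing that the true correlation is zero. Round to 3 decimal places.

t = r·√(n−2) / √(1−r²) with r = 0.37, n = 22
  = 0.37·√20 / √(1 − 0.1369)
  = 0.37·4.472136 / 0.929032
  = 1.654690 / 0.929032 = 1.781

1.781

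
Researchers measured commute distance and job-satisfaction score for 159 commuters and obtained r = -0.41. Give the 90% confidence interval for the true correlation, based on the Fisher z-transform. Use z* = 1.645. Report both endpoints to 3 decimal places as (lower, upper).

(-0.513, -0.295)

Fisher z: z_r = atanh(r) = ½·ln((1+(-0.41))/(1−(-0.41))) = -0.435611
SE(z) = 1/√(n−3) = 1/√156 = 0.080064
90% ⇒ z* = 1.645; margin = 1.645·0.080064 = 0.131705
CI on z-scale: (-0.567316, -0.303906)
Back-transform: tanh(-0.567316) = -0.513385, tanh(-0.303906) = -0.294883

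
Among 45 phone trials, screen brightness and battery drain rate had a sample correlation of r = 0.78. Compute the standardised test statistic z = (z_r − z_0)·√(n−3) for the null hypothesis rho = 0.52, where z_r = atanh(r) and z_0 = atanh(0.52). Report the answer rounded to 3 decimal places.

3.040

z_r = atanh(0.78) = 1.045371,  z_0 = atanh(0.52) = 0.576340
SE = 1/√(n−3) = 1/√42 = 0.154303
z = (z_r − z_0)/SE = (1.045371 − 0.576340) / 0.154303 = 0.469031 / 0.154303 = 3.040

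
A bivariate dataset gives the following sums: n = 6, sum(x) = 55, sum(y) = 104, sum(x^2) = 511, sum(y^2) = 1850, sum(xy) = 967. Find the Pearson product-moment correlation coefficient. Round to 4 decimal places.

0.7599

Numerator: nΣxy − (Σx)(Σy) = 6·967 − (55)(104) = 82
Denominator: √[(nΣx²−(Σx)²)(nΣy²−(Σy)²)]
  nΣx²−(Σx)² = 6·511 − 3025 = 41;  nΣy²−(Σy)² = 6·1850 − 10816 = 284
  √(41·284) = √11644 = 107.9074
r = 82 / 107.9074 = 0.7599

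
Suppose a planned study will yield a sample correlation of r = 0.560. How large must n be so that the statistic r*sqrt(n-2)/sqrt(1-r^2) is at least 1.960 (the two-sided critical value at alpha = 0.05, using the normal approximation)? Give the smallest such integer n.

11

Need r·√(n−2)/√(1−r²) ≥ 1.960
√(n−2) ≥ 1.960·√(1−0.313600) / 0.560 = 1.960·0.828493 / 0.560 = 2.8997
n−2 ≥ 8.4083  ⇒  n ≥ 10.4083
Smallest integer n = 11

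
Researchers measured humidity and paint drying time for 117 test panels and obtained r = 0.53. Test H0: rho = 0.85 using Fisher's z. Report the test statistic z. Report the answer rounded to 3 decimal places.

Fisher z: atanh(0.53) = 0.590145, atanh(0.85) = 1.256153
z = (z_r − z_0)·√(n−3) = (0.590145 − 1.256153)·√114 = -0.666008 · 10.677078 = -7.111

-7.111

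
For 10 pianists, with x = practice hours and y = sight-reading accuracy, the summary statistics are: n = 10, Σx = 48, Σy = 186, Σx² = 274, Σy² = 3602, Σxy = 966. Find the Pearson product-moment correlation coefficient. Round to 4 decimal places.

S_xy = nΣxy − ΣxΣy = 10·966 − 48·186 = 9660 − 8928 = 732
S_xx = nΣx² − (Σx)² = 10·274 − 48² = 2740 − 2304 = 436
S_yy = nΣy² − (Σy)² = 10·3602 − 186² = 36020 − 34596 = 1424
r = S_xy / √(S_xx·S_yy) = 732 / √(436·1424) = 732 / √620864 = 732 / 787.9492 = 0.9290

0.9290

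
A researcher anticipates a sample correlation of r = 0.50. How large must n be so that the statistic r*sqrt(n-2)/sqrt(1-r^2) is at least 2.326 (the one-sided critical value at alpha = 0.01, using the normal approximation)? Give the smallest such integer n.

19

r√(n−2)/√(1−r²) ≥ 2.326  ⇔  n−2 ≥ (2.326)²·(1−r²)/r²
(1−r²)/r² = (1−0.2500)/0.2500 = 3.0000
n ≥ 2 + 5.410276·3.0000 = 2 + 16.2308 = 18.2308
⌈18.2308⌉ = 19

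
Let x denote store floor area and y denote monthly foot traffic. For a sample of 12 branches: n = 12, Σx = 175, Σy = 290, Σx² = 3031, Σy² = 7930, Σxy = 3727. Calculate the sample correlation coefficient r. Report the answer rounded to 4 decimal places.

-0.7558

S_xy = nΣxy − ΣxΣy = 12·3727 − 175·290 = 44724 − 50750 = -6026
S_xx = nΣx² − (Σx)² = 12·3031 − 175² = 36372 − 30625 = 5747
S_yy = nΣy² − (Σy)² = 12·7930 − 290² = 95160 − 84100 = 11060
r = S_xy / √(S_xx·S_yy) = -6026 / √(5747·11060) = -6026 / √63561820 = -6026 / 7972.5667 = -0.7558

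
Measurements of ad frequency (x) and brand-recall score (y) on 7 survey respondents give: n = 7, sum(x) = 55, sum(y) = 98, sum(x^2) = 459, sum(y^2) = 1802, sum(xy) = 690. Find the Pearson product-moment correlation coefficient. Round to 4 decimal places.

Numerator: nΣxy − (Σx)(Σy) = 7·690 − (55)(98) = -560
Denominator: √[(nΣx²−(Σx)²)(nΣy²−(Σy)²)]
  nΣx²−(Σx)² = 7·459 − 3025 = 188;  nΣy²−(Σy)² = 7·1802 − 9604 = 3010
  √(188·3010) = √565880 = 752.2500
r = -560 / 752.2500 = -0.7444

-0.7444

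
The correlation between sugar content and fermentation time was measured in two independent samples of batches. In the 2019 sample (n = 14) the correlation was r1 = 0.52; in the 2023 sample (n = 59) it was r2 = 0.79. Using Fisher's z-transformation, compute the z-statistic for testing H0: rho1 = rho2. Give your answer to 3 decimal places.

-1.501

Fisher z-transforms: z1 = atanh(0.52) = 0.576340, z2 = atanh(0.79) = 1.071432; difference d = -0.495092
Var(d) = 1/11 + 1/56 = 0.0909091 + 0.0178571 = 0.1087662
z = d/√Var(d) = -0.495092 / √0.1087662 = -0.495092 / 0.329797 = -1.501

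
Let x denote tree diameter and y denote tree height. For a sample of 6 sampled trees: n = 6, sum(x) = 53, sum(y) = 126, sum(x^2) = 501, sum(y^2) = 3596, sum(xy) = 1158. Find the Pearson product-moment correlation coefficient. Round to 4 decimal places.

0.2548

S_xy = nΣxy − ΣxΣy = 6·1158 − 53·126 = 6948 − 6678 = 270
S_xx = nΣx² − (Σx)² = 6·501 − 53² = 3006 − 2809 = 197
S_yy = nΣy² − (Σy)² = 6·3596 − 126² = 21576 − 15876 = 5700
r = S_xy / √(S_xx·S_yy) = 270 / √(197·5700) = 270 / √1122900 = 270 / 1059.6698 = 0.2548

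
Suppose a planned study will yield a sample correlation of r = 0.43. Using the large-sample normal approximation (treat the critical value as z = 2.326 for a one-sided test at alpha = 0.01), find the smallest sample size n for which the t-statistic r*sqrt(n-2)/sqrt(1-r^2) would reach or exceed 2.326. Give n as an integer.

26

Need r·√(n−2)/√(1−r²) ≥ 2.326
√(n−2) ≥ 2.326·√(1−0.1849) / 0.43 = 2.326·0.902829 / 0.43 = 4.8837
n−2 ≥ 23.8505  ⇒  n ≥ 25.8505
Smallest integer n = 26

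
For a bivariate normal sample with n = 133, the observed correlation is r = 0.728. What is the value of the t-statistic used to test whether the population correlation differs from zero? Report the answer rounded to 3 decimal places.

12.154

1 − r² = 1 − 0.529984 = 0.470016;  √(1−r²) = 0.685577
√(n−2) = √131 = 11.445523
t = r·√(n−2)/√(1−r²) = 0.728 · 11.445523 / 0.685577 = 12.154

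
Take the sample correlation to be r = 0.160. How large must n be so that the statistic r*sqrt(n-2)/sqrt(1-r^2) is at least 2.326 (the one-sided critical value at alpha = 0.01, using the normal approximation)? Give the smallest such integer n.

208

Need r·√(n−2)/√(1−r²) ≥ 2.326
√(n−2) ≥ 2.326·√(1−0.025600) / 0.160 = 2.326·0.987117 / 0.160 = 14.3502
n−2 ≥ 205.9282  ⇒  n ≥ 207.9282
Smallest integer n = 208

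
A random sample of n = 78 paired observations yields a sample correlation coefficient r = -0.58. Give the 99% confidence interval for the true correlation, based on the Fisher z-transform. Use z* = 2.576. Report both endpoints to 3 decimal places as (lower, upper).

(-0.744, -0.350)

z_r = atanh(-0.58) = -0.662463;  SE = 1/√(n−3) = 1/√75 = 0.115470
z-limits: -0.662463 ± 2.576·0.115470 = -0.662463 ± 0.297451 = [-0.959914, -0.365012]
ρ-limits: (tanh -0.959914, tanh -0.365012) = (-0.744, -0.350)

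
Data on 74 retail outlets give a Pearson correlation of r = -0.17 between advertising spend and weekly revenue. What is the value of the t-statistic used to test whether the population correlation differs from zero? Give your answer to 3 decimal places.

1 − r² = 1 − 0.0289 = 0.9711;  √(1−r²) = 0.985444
√(n−2) = √72 = 8.485281
t = r·√(n−2)/√(1−r²) = -0.17 · 8.485281 / 0.985444 = -1.464

-1.464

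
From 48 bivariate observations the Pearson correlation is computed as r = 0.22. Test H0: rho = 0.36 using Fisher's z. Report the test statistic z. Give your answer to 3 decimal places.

Fisher z: atanh(0.22) = 0.223656, atanh(0.36) = 0.376886
z = (z_r − z_0)·√(n−3) = (0.223656 − 0.376886)·√45 = -0.153230 · 6.708204 = -1.028

-1.028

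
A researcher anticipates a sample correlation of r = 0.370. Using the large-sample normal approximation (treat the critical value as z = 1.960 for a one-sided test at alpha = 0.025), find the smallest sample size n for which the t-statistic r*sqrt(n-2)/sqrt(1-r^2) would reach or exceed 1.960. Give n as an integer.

27

Need r·√(n−2)/√(1−r²) ≥ 1.960
√(n−2) ≥ 1.960·√(1−0.136900) / 0.370 = 1.960·0.929032 / 0.370 = 4.9214
n−2 ≥ 24.2202  ⇒  n ≥ 26.2202
Smallest integer n = 27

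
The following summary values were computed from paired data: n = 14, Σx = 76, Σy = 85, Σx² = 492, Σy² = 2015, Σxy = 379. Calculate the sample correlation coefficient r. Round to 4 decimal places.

-0.2389

S_xy = nΣxy − ΣxΣy = 14·379 − 76·85 = 5306 − 6460 = -1154
S_xx = nΣx² − (Σx)² = 14·492 − 76² = 6888 − 5776 = 1112
S_yy = nΣy² − (Σy)² = 14·2015 − 85² = 28210 − 7225 = 20985
r = S_xy / √(S_xx·S_yy) = -1154 / √(1112·20985) = -1154 / √23335320 = -1154 / 4830.6646 = -0.2389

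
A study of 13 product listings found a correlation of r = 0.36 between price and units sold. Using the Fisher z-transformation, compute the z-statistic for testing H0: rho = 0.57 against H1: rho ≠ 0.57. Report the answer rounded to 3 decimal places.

z_r = atanh(0.36) = 0.376886,  z_0 = atanh(0.57) = 0.647523
SE = 1/√(n−3) = 1/√10 = 0.316228
z = (z_r − z_0)/SE = (0.376886 − 0.647523) / 0.316228 = -0.270637 / 0.316228 = -0.856

-0.856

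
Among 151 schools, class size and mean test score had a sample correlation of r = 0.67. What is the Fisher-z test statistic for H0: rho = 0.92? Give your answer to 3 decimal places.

Fisher z: atanh(0.67) = 0.810743, atanh(0.92) = 1.589027
z = (z_r − z_0)·√(n−3) = (0.810743 − 1.589027)·√148 = -0.778284 · 12.165525 = -9.468

-9.468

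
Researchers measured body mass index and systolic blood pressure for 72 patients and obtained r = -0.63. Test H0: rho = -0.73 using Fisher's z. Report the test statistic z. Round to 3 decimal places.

Fisher z: atanh(-0.63) = -0.741416, atanh(-0.73) = -0.928727
z = (z_r − z_0)·√(n−3) = (-0.741416 − (-0.928727))·√69 = 0.187311 · 8.306624 = 1.556

1.556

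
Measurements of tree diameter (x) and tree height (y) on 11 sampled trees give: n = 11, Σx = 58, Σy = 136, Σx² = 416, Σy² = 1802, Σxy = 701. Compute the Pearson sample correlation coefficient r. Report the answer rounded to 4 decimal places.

S_xy = nΣxy − ΣxΣy = 11·701 − 58·136 = 7711 − 7888 = -177
S_xx = nΣx² − (Σx)² = 11·416 − 58² = 4576 − 3364 = 1212
S_yy = nΣy² − (Σy)² = 11·1802 − 136² = 19822 − 18496 = 1326
r = S_xy / √(S_xx·S_yy) = -177 / √(1212·1326) = -177 / √1607112 = -177 / 1267.7192 = -0.1396

-0.1396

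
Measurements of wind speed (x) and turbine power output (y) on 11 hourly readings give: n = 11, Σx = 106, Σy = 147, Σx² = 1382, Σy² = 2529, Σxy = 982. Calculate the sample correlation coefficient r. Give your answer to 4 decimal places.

-0.9632

Numerator: nΣxy − (Σx)(Σy) = 11·982 − (106)(147) = -4780
Denominator: √[(nΣx²−(Σx)²)(nΣy²−(Σy)²)]
  nΣx²−(Σx)² = 11·1382 − 11236 = 3966;  nΣy²−(Σy)² = 11·2529 − 21609 = 6210
  √(3966·6210) = √24628860 = 4962.7472
r = -4780 / 4962.7472 = -0.9632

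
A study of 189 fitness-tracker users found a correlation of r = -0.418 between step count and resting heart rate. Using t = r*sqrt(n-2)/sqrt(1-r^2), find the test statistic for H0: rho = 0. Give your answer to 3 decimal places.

-6.292

1 − r² = 1 − 0.174724 = 0.825276;  √(1−r²) = 0.908447
√(n−2) = √187 = 13.674794
t = r·√(n−2)/√(1−r²) = -0.418 · 13.674794 / 0.908447 = -6.292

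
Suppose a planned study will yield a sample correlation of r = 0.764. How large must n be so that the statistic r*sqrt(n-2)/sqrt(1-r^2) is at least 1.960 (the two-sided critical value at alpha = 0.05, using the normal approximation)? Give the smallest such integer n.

r√(n−2)/√(1−r²) ≥ 1.960  ⇔  n−2 ≥ (1.960)²·(1−r²)/r²
(1−r²)/r² = (1−0.583696)/0.583696 = 0.7132
n ≥ 2 + 3.8416·0.7132 = 2 + 2.7398 = 4.7398
⌈4.7398⌉ = 5

5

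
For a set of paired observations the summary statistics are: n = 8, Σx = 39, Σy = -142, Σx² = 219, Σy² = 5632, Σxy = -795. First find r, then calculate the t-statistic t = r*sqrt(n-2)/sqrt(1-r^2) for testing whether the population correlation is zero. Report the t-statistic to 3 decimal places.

Numerator: nΣxy − (Σx)(Σy) = 8·(-795) − (39)(-142) = -822
Denominator: √[(nΣx²−(Σx)²)(nΣy²−(Σy)²)]
  nΣx²−(Σx)² = 8·219 − 1521 = 231;  nΣy²−(Σy)² = 8·5632 − 20164 = 24892
  √(231·24892) = √5750052 = 2397.9266
r = -822 / 2397.9266 = -0.3428
t = r·√(n−2)/√(1−r²) = -0.3428·√6 / √(1−0.117512) = -0.839685 / 0.939408 = -0.894

-0.894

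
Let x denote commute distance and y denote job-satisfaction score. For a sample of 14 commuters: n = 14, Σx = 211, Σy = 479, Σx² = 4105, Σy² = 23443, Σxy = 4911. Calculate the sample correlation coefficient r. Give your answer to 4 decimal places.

-0.9036

S_xy = nΣxy − ΣxΣy = 14·4911 − 211·479 = 68754 − 101069 = -32315
S_xx = nΣx² − (Σx)² = 14·4105 − 211² = 57470 − 44521 = 12949
S_yy = nΣy² − (Σy)² = 14·23443 − 479² = 328202 − 229441 = 98761
r = S_xy / √(S_xx·S_yy) = -32315 / √(12949·98761) = -32315 / √1278856189 = -32315 / 35761.0988 = -0.9036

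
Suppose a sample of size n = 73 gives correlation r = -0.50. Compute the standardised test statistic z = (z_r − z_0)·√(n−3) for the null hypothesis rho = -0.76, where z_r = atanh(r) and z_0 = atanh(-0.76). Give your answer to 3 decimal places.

3.739

z_r = atanh(-0.50) = -0.549306,  z_0 = atanh(-0.76) = -0.996215
SE = 1/√(n−3) = 1/√70 = 0.119523
z = (z_r − z_0)/SE = (-0.549306 − (-0.996215)) / 0.119523 = 0.446909 / 0.119523 = 3.739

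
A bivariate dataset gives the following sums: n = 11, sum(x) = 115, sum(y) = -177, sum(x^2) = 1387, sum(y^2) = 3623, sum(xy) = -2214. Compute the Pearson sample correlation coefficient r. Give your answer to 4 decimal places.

Numerator: nΣxy − (Σx)(Σy) = 11·(-2214) − (115)(-177) = -3999
Denominator: √[(nΣx²−(Σx)²)(nΣy²−(Σy)²)]
  nΣx²−(Σx)² = 11·1387 − 13225 = 2032;  nΣy²−(Σy)² = 11·3623 − 31329 = 8524
  √(2032·8524) = √17320768 = 4161.8227
r = -3999 / 4161.8227 = -0.9609

-0.9609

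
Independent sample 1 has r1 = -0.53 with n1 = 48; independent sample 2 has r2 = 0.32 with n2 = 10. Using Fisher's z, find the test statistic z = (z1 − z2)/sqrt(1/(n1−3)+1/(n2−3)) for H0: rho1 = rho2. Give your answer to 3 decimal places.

z1 = atanh(-0.53) = -0.590145,  z2 = atanh(0.32) = 0.331647
SE = √(1/(n1−3) + 1/(n2−3)) = √(1/45 + 1/7) = √(0.0222222 + 0.1428571) = √0.1650793 = 0.406300
z = (z1 − z2)/SE = (-0.590145 − 0.331647) / 0.406300 = -0.921792 / 0.406300 = -2.269

-2.269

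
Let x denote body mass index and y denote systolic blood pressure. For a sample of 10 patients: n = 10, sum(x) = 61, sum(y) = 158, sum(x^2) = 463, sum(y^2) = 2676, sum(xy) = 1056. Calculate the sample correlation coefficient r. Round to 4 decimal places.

0.7216

S_xy = nΣxy − ΣxΣy = 10·1056 − 61·158 = 10560 − 9638 = 922
S_xx = nΣx² − (Σx)² = 10·463 − 61² = 4630 − 3721 = 909
S_yy = nΣy² − (Σy)² = 10·2676 − 158² = 26760 − 24964 = 1796
r = S_xy / √(S_xx·S_yy) = 922 / √(909·1796) = 922 / √1632564 = 922 / 1277.7183 = 0.7216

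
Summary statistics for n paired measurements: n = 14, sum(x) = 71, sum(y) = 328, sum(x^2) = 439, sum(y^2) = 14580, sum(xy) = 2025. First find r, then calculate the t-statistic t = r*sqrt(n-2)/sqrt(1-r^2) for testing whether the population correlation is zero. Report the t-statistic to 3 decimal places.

S_xy = nΣxy − ΣxΣy = 14·2025 − 71·328 = 28350 − 23288 = 5062
S_xx = nΣx² − (Σx)² = 14·439 − 71² = 6146 − 5041 = 1105
S_yy = nΣy² − (Σy)² = 14·14580 − 328² = 204120 − 107584 = 96536
r = S_xy / √(S_xx·S_yy) = 5062 / √(1105·96536) = 5062 / √106672280 = 5062 / 10328.2273 = 0.4901
t = r·√(n−2)/√(1−r²) = 0.4901·√12 / √(1−0.240198) = 1.697756 / 0.871666 = 1.948

1.948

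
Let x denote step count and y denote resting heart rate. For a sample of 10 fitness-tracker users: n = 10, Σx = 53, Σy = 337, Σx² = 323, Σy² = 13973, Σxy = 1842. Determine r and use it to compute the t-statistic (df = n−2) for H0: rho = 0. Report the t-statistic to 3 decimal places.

0.483

S_xy = nΣxy − ΣxΣy = 10·1842 − 53·337 = 18420 − 17861 = 559
S_xx = nΣx² − (Σx)² = 10·323 − 53² = 3230 − 2809 = 421
S_yy = nΣy² − (Σy)² = 10·13973 − 337² = 139730 − 113569 = 26161
r = S_xy / √(S_xx·S_yy) = 559 / √(421·26161) = 559 / √11013781 = 559 / 3318.7017 = 0.1684
t = r·√(n−2)/√(1−r²) = 0.1684·√8 / √(1−0.028359) = 0.476307 / 0.985719 = 0.483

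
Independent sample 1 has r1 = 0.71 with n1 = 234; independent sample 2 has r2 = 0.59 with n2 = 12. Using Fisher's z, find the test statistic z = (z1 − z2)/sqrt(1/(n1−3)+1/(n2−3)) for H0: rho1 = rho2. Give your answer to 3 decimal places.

Fisher z-transforms: z1 = atanh(0.71) = 0.887184, z2 = atanh(0.59) = 0.677666; difference d = 0.209518
Var(d) = 1/231 + 1/9 = 0.0043290 + 0.1111111 = 0.1154401
z = d/√Var(d) = 0.209518 / √0.1154401 = 0.209518 / 0.339765 = 0.617

0.617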